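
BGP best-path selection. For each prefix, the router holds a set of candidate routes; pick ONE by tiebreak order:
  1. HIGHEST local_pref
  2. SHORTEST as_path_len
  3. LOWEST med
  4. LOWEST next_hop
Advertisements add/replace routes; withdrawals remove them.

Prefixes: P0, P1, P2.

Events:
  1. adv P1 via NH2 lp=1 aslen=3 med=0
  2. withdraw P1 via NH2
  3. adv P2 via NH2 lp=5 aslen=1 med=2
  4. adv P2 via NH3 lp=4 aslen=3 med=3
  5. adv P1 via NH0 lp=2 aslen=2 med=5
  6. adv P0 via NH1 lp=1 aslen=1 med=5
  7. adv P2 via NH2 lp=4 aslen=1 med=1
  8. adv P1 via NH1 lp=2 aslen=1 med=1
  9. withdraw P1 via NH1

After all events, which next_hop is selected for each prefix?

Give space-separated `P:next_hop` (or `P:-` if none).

Answer: P0:NH1 P1:NH0 P2:NH2

Derivation:
Op 1: best P0=- P1=NH2 P2=-
Op 2: best P0=- P1=- P2=-
Op 3: best P0=- P1=- P2=NH2
Op 4: best P0=- P1=- P2=NH2
Op 5: best P0=- P1=NH0 P2=NH2
Op 6: best P0=NH1 P1=NH0 P2=NH2
Op 7: best P0=NH1 P1=NH0 P2=NH2
Op 8: best P0=NH1 P1=NH1 P2=NH2
Op 9: best P0=NH1 P1=NH0 P2=NH2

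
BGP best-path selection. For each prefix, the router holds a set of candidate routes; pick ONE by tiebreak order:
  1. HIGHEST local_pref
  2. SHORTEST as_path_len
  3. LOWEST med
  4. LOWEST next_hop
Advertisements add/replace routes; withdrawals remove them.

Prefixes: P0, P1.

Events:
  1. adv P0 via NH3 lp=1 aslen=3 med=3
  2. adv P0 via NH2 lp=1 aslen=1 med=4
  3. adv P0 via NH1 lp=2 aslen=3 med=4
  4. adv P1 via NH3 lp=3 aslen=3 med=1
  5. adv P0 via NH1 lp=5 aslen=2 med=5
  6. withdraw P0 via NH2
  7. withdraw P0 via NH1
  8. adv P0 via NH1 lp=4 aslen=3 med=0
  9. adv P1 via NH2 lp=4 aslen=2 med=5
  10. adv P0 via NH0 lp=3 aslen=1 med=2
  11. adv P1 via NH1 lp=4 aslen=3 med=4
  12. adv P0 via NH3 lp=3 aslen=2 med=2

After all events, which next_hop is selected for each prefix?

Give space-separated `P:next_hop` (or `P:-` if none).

Answer: P0:NH1 P1:NH2

Derivation:
Op 1: best P0=NH3 P1=-
Op 2: best P0=NH2 P1=-
Op 3: best P0=NH1 P1=-
Op 4: best P0=NH1 P1=NH3
Op 5: best P0=NH1 P1=NH3
Op 6: best P0=NH1 P1=NH3
Op 7: best P0=NH3 P1=NH3
Op 8: best P0=NH1 P1=NH3
Op 9: best P0=NH1 P1=NH2
Op 10: best P0=NH1 P1=NH2
Op 11: best P0=NH1 P1=NH2
Op 12: best P0=NH1 P1=NH2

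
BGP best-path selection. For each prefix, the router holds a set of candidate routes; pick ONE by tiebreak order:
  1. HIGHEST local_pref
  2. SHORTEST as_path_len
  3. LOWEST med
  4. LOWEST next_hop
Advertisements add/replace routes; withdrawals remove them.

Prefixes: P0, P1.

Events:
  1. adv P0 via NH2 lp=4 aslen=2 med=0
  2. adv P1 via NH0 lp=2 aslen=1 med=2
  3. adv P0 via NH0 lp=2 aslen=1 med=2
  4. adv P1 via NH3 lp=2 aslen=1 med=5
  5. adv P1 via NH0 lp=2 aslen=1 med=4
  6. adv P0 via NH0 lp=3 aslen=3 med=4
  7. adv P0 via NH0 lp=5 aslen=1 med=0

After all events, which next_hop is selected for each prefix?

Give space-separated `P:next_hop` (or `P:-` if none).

Answer: P0:NH0 P1:NH0

Derivation:
Op 1: best P0=NH2 P1=-
Op 2: best P0=NH2 P1=NH0
Op 3: best P0=NH2 P1=NH0
Op 4: best P0=NH2 P1=NH0
Op 5: best P0=NH2 P1=NH0
Op 6: best P0=NH2 P1=NH0
Op 7: best P0=NH0 P1=NH0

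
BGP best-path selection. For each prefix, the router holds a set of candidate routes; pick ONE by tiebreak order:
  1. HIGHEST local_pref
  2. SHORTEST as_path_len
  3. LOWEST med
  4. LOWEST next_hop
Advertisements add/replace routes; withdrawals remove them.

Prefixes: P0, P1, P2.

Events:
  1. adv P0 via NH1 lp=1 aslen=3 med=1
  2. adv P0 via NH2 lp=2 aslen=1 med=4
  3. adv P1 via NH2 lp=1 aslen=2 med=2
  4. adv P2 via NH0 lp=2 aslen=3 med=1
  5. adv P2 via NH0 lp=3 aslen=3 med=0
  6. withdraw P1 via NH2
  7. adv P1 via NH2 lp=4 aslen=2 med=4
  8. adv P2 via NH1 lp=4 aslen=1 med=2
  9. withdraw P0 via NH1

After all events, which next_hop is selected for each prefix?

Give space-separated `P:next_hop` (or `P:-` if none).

Op 1: best P0=NH1 P1=- P2=-
Op 2: best P0=NH2 P1=- P2=-
Op 3: best P0=NH2 P1=NH2 P2=-
Op 4: best P0=NH2 P1=NH2 P2=NH0
Op 5: best P0=NH2 P1=NH2 P2=NH0
Op 6: best P0=NH2 P1=- P2=NH0
Op 7: best P0=NH2 P1=NH2 P2=NH0
Op 8: best P0=NH2 P1=NH2 P2=NH1
Op 9: best P0=NH2 P1=NH2 P2=NH1

Answer: P0:NH2 P1:NH2 P2:NH1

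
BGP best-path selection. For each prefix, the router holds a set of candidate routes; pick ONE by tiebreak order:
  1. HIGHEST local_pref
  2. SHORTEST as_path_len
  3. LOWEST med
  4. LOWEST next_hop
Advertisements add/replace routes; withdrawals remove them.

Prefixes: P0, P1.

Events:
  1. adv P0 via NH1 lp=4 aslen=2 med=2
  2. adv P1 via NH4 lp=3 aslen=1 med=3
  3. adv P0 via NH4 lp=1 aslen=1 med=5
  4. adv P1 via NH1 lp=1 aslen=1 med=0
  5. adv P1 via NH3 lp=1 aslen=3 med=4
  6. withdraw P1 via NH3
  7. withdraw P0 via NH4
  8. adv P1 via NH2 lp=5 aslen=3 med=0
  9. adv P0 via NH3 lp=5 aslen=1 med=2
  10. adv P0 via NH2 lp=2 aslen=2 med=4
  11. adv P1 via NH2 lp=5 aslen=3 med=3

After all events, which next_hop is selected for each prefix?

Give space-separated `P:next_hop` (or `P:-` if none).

Op 1: best P0=NH1 P1=-
Op 2: best P0=NH1 P1=NH4
Op 3: best P0=NH1 P1=NH4
Op 4: best P0=NH1 P1=NH4
Op 5: best P0=NH1 P1=NH4
Op 6: best P0=NH1 P1=NH4
Op 7: best P0=NH1 P1=NH4
Op 8: best P0=NH1 P1=NH2
Op 9: best P0=NH3 P1=NH2
Op 10: best P0=NH3 P1=NH2
Op 11: best P0=NH3 P1=NH2

Answer: P0:NH3 P1:NH2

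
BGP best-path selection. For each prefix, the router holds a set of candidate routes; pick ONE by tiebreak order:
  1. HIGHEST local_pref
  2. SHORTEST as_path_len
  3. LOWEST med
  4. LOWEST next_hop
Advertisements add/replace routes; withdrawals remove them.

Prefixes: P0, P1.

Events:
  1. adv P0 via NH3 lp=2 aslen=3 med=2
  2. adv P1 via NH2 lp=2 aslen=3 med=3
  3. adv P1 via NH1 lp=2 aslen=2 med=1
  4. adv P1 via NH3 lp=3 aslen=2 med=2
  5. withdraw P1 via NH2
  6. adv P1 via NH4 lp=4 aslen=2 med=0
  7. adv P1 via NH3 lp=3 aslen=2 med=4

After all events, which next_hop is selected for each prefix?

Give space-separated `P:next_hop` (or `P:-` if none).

Answer: P0:NH3 P1:NH4

Derivation:
Op 1: best P0=NH3 P1=-
Op 2: best P0=NH3 P1=NH2
Op 3: best P0=NH3 P1=NH1
Op 4: best P0=NH3 P1=NH3
Op 5: best P0=NH3 P1=NH3
Op 6: best P0=NH3 P1=NH4
Op 7: best P0=NH3 P1=NH4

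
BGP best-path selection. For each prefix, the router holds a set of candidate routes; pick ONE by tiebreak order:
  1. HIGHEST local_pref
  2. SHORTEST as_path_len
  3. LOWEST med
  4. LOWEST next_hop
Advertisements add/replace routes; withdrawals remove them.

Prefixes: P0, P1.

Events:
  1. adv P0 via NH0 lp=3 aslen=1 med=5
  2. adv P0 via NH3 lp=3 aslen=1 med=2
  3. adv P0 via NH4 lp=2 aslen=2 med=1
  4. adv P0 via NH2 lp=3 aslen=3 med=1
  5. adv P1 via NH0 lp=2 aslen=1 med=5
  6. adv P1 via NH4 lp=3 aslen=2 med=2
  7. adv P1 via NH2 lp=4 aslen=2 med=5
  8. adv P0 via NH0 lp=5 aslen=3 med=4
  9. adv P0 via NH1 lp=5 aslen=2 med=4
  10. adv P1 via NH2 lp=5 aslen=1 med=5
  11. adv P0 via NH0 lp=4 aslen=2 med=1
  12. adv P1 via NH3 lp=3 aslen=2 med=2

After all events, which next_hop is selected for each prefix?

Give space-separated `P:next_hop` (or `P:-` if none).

Op 1: best P0=NH0 P1=-
Op 2: best P0=NH3 P1=-
Op 3: best P0=NH3 P1=-
Op 4: best P0=NH3 P1=-
Op 5: best P0=NH3 P1=NH0
Op 6: best P0=NH3 P1=NH4
Op 7: best P0=NH3 P1=NH2
Op 8: best P0=NH0 P1=NH2
Op 9: best P0=NH1 P1=NH2
Op 10: best P0=NH1 P1=NH2
Op 11: best P0=NH1 P1=NH2
Op 12: best P0=NH1 P1=NH2

Answer: P0:NH1 P1:NH2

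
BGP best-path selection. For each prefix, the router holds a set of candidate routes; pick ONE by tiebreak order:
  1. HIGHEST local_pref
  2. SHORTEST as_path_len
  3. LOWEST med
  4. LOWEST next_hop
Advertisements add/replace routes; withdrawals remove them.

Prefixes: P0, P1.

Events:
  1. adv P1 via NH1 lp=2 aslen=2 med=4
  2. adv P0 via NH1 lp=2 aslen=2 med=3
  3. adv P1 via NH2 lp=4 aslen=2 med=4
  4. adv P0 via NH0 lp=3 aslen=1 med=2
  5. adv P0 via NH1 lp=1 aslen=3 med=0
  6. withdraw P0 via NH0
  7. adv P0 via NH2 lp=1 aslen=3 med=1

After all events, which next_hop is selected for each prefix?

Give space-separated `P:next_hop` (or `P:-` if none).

Answer: P0:NH1 P1:NH2

Derivation:
Op 1: best P0=- P1=NH1
Op 2: best P0=NH1 P1=NH1
Op 3: best P0=NH1 P1=NH2
Op 4: best P0=NH0 P1=NH2
Op 5: best P0=NH0 P1=NH2
Op 6: best P0=NH1 P1=NH2
Op 7: best P0=NH1 P1=NH2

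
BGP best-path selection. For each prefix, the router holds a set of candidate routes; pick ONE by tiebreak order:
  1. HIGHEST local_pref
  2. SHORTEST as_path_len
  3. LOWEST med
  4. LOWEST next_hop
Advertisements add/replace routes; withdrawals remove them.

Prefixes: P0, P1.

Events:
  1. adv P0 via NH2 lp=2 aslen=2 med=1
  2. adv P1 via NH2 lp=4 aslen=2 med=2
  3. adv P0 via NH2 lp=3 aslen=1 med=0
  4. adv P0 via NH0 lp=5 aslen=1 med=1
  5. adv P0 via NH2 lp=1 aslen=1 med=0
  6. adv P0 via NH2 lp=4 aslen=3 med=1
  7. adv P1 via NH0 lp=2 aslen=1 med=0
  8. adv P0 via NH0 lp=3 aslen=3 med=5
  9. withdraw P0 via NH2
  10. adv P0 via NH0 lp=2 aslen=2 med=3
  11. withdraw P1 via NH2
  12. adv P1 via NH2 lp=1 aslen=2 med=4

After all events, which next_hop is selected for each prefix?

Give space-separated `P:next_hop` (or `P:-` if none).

Answer: P0:NH0 P1:NH0

Derivation:
Op 1: best P0=NH2 P1=-
Op 2: best P0=NH2 P1=NH2
Op 3: best P0=NH2 P1=NH2
Op 4: best P0=NH0 P1=NH2
Op 5: best P0=NH0 P1=NH2
Op 6: best P0=NH0 P1=NH2
Op 7: best P0=NH0 P1=NH2
Op 8: best P0=NH2 P1=NH2
Op 9: best P0=NH0 P1=NH2
Op 10: best P0=NH0 P1=NH2
Op 11: best P0=NH0 P1=NH0
Op 12: best P0=NH0 P1=NH0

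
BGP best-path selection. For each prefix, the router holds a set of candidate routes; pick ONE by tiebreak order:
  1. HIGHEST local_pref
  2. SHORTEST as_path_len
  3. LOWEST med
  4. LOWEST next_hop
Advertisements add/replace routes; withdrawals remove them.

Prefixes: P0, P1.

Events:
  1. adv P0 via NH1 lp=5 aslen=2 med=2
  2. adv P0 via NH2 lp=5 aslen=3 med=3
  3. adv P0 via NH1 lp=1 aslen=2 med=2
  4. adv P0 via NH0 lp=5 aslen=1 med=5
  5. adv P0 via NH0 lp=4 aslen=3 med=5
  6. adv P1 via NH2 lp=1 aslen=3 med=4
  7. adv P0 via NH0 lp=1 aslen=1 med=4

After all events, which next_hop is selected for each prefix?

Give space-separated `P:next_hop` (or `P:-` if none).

Answer: P0:NH2 P1:NH2

Derivation:
Op 1: best P0=NH1 P1=-
Op 2: best P0=NH1 P1=-
Op 3: best P0=NH2 P1=-
Op 4: best P0=NH0 P1=-
Op 5: best P0=NH2 P1=-
Op 6: best P0=NH2 P1=NH2
Op 7: best P0=NH2 P1=NH2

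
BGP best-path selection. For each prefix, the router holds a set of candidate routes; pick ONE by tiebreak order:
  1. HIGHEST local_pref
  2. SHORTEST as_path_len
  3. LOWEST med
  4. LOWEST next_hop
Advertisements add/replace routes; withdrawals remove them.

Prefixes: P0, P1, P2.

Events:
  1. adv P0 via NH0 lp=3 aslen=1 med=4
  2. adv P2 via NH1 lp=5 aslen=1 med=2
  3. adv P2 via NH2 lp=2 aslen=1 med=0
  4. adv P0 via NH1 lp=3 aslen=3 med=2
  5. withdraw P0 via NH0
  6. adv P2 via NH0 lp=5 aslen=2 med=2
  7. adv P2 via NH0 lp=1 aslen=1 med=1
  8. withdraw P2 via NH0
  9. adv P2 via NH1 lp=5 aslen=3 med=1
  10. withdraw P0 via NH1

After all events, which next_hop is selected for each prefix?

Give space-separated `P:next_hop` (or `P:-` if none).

Op 1: best P0=NH0 P1=- P2=-
Op 2: best P0=NH0 P1=- P2=NH1
Op 3: best P0=NH0 P1=- P2=NH1
Op 4: best P0=NH0 P1=- P2=NH1
Op 5: best P0=NH1 P1=- P2=NH1
Op 6: best P0=NH1 P1=- P2=NH1
Op 7: best P0=NH1 P1=- P2=NH1
Op 8: best P0=NH1 P1=- P2=NH1
Op 9: best P0=NH1 P1=- P2=NH1
Op 10: best P0=- P1=- P2=NH1

Answer: P0:- P1:- P2:NH1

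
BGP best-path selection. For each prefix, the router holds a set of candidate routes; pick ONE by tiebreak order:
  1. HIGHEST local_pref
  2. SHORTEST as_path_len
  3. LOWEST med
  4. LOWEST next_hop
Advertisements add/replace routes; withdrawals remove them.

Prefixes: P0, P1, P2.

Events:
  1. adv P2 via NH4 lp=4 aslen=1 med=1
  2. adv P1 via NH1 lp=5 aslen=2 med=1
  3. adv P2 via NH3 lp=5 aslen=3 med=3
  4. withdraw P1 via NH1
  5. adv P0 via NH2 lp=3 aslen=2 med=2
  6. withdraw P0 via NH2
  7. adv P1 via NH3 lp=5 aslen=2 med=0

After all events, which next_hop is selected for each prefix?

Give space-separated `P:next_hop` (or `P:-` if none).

Op 1: best P0=- P1=- P2=NH4
Op 2: best P0=- P1=NH1 P2=NH4
Op 3: best P0=- P1=NH1 P2=NH3
Op 4: best P0=- P1=- P2=NH3
Op 5: best P0=NH2 P1=- P2=NH3
Op 6: best P0=- P1=- P2=NH3
Op 7: best P0=- P1=NH3 P2=NH3

Answer: P0:- P1:NH3 P2:NH3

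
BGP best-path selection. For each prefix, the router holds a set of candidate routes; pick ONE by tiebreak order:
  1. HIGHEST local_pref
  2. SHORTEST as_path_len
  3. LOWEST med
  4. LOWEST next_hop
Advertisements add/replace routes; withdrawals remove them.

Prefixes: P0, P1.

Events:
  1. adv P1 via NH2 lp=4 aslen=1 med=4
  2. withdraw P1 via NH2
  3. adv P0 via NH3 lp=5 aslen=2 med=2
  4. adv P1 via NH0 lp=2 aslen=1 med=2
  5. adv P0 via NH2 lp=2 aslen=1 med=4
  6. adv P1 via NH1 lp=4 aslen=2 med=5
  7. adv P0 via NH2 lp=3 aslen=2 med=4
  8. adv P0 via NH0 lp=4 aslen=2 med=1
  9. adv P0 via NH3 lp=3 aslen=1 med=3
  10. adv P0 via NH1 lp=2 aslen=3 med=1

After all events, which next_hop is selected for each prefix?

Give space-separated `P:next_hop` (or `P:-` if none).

Answer: P0:NH0 P1:NH1

Derivation:
Op 1: best P0=- P1=NH2
Op 2: best P0=- P1=-
Op 3: best P0=NH3 P1=-
Op 4: best P0=NH3 P1=NH0
Op 5: best P0=NH3 P1=NH0
Op 6: best P0=NH3 P1=NH1
Op 7: best P0=NH3 P1=NH1
Op 8: best P0=NH3 P1=NH1
Op 9: best P0=NH0 P1=NH1
Op 10: best P0=NH0 P1=NH1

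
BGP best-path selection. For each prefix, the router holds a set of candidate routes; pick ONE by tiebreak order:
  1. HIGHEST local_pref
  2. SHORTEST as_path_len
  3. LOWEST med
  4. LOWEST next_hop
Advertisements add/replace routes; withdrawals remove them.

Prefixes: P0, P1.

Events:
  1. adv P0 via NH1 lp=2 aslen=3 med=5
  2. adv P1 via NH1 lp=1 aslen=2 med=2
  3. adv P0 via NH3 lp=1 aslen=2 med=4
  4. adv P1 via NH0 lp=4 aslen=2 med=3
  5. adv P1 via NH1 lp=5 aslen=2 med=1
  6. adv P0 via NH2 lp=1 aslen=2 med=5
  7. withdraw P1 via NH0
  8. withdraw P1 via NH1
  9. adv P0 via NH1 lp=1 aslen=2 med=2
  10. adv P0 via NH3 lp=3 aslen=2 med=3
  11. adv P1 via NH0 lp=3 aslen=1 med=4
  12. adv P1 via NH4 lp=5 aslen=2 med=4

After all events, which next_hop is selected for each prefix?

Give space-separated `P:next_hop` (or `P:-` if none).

Op 1: best P0=NH1 P1=-
Op 2: best P0=NH1 P1=NH1
Op 3: best P0=NH1 P1=NH1
Op 4: best P0=NH1 P1=NH0
Op 5: best P0=NH1 P1=NH1
Op 6: best P0=NH1 P1=NH1
Op 7: best P0=NH1 P1=NH1
Op 8: best P0=NH1 P1=-
Op 9: best P0=NH1 P1=-
Op 10: best P0=NH3 P1=-
Op 11: best P0=NH3 P1=NH0
Op 12: best P0=NH3 P1=NH4

Answer: P0:NH3 P1:NH4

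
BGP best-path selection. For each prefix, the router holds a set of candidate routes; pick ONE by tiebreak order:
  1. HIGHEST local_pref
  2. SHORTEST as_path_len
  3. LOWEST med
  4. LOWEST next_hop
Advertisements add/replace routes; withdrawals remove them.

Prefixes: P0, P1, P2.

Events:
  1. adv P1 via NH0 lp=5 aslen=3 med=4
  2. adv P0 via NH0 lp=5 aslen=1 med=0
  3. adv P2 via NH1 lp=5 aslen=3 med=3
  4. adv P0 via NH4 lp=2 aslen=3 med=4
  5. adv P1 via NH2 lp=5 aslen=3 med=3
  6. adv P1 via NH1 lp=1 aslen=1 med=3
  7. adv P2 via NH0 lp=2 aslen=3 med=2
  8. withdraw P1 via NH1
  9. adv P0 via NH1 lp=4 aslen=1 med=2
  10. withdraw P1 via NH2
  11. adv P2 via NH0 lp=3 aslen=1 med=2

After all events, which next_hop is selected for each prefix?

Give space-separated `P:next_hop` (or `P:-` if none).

Op 1: best P0=- P1=NH0 P2=-
Op 2: best P0=NH0 P1=NH0 P2=-
Op 3: best P0=NH0 P1=NH0 P2=NH1
Op 4: best P0=NH0 P1=NH0 P2=NH1
Op 5: best P0=NH0 P1=NH2 P2=NH1
Op 6: best P0=NH0 P1=NH2 P2=NH1
Op 7: best P0=NH0 P1=NH2 P2=NH1
Op 8: best P0=NH0 P1=NH2 P2=NH1
Op 9: best P0=NH0 P1=NH2 P2=NH1
Op 10: best P0=NH0 P1=NH0 P2=NH1
Op 11: best P0=NH0 P1=NH0 P2=NH1

Answer: P0:NH0 P1:NH0 P2:NH1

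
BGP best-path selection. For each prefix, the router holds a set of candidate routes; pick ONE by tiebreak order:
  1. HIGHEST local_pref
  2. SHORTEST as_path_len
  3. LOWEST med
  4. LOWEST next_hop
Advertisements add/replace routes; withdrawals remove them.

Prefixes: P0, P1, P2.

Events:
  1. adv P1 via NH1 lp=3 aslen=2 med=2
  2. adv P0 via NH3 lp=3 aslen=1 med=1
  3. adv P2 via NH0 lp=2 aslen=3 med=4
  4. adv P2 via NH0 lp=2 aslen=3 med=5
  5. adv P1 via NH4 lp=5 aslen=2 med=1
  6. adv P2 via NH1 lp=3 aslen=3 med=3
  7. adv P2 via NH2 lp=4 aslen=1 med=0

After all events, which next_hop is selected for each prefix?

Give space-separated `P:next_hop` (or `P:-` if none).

Answer: P0:NH3 P1:NH4 P2:NH2

Derivation:
Op 1: best P0=- P1=NH1 P2=-
Op 2: best P0=NH3 P1=NH1 P2=-
Op 3: best P0=NH3 P1=NH1 P2=NH0
Op 4: best P0=NH3 P1=NH1 P2=NH0
Op 5: best P0=NH3 P1=NH4 P2=NH0
Op 6: best P0=NH3 P1=NH4 P2=NH1
Op 7: best P0=NH3 P1=NH4 P2=NH2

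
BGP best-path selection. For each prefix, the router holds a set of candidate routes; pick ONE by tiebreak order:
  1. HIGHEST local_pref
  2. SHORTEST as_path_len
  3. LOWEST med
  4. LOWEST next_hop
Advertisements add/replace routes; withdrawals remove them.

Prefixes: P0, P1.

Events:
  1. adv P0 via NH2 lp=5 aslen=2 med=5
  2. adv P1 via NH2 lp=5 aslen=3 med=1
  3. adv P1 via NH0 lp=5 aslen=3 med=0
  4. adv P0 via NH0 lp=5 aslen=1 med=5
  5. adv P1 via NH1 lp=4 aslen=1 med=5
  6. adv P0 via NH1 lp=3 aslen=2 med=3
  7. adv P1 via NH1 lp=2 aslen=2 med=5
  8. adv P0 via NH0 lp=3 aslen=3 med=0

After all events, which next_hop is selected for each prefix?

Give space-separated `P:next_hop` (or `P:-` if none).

Answer: P0:NH2 P1:NH0

Derivation:
Op 1: best P0=NH2 P1=-
Op 2: best P0=NH2 P1=NH2
Op 3: best P0=NH2 P1=NH0
Op 4: best P0=NH0 P1=NH0
Op 5: best P0=NH0 P1=NH0
Op 6: best P0=NH0 P1=NH0
Op 7: best P0=NH0 P1=NH0
Op 8: best P0=NH2 P1=NH0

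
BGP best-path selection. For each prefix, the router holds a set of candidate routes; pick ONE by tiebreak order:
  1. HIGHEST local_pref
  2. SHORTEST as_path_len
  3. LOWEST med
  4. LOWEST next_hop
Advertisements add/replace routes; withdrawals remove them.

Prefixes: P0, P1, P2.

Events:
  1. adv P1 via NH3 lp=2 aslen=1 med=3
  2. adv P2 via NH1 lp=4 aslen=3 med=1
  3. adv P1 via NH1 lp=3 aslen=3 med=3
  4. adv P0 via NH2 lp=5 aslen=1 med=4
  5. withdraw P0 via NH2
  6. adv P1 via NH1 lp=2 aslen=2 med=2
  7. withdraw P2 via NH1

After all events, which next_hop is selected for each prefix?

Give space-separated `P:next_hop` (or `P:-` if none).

Answer: P0:- P1:NH3 P2:-

Derivation:
Op 1: best P0=- P1=NH3 P2=-
Op 2: best P0=- P1=NH3 P2=NH1
Op 3: best P0=- P1=NH1 P2=NH1
Op 4: best P0=NH2 P1=NH1 P2=NH1
Op 5: best P0=- P1=NH1 P2=NH1
Op 6: best P0=- P1=NH3 P2=NH1
Op 7: best P0=- P1=NH3 P2=-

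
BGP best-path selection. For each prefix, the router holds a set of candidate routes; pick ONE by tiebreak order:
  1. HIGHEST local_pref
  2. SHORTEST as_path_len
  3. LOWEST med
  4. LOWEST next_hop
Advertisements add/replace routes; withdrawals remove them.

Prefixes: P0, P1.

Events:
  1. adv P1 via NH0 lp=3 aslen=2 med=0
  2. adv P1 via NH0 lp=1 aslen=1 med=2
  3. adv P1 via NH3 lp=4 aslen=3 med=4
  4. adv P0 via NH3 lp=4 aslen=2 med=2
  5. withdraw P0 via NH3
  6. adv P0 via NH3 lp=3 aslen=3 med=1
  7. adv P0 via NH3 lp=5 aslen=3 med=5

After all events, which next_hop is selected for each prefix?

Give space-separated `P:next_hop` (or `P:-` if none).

Op 1: best P0=- P1=NH0
Op 2: best P0=- P1=NH0
Op 3: best P0=- P1=NH3
Op 4: best P0=NH3 P1=NH3
Op 5: best P0=- P1=NH3
Op 6: best P0=NH3 P1=NH3
Op 7: best P0=NH3 P1=NH3

Answer: P0:NH3 P1:NH3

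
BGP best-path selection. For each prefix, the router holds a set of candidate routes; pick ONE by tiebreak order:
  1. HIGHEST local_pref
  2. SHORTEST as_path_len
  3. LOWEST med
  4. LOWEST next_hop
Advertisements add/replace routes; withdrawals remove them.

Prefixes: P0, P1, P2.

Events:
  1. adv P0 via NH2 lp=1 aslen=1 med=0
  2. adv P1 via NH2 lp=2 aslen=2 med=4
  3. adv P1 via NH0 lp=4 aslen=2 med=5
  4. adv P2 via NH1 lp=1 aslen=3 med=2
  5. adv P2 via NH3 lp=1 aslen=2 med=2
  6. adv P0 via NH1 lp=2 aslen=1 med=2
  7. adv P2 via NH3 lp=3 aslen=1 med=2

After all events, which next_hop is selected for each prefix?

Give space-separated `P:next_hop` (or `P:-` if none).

Op 1: best P0=NH2 P1=- P2=-
Op 2: best P0=NH2 P1=NH2 P2=-
Op 3: best P0=NH2 P1=NH0 P2=-
Op 4: best P0=NH2 P1=NH0 P2=NH1
Op 5: best P0=NH2 P1=NH0 P2=NH3
Op 6: best P0=NH1 P1=NH0 P2=NH3
Op 7: best P0=NH1 P1=NH0 P2=NH3

Answer: P0:NH1 P1:NH0 P2:NH3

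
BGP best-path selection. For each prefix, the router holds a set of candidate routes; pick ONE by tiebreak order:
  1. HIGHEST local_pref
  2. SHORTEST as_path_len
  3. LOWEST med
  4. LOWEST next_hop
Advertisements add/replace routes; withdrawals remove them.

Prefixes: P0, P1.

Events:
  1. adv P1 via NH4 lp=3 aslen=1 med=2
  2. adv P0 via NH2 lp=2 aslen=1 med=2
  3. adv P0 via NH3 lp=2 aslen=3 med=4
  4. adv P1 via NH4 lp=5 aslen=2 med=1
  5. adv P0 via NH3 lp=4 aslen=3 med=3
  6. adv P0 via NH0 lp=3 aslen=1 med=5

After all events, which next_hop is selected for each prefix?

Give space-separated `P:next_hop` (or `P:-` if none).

Answer: P0:NH3 P1:NH4

Derivation:
Op 1: best P0=- P1=NH4
Op 2: best P0=NH2 P1=NH4
Op 3: best P0=NH2 P1=NH4
Op 4: best P0=NH2 P1=NH4
Op 5: best P0=NH3 P1=NH4
Op 6: best P0=NH3 P1=NH4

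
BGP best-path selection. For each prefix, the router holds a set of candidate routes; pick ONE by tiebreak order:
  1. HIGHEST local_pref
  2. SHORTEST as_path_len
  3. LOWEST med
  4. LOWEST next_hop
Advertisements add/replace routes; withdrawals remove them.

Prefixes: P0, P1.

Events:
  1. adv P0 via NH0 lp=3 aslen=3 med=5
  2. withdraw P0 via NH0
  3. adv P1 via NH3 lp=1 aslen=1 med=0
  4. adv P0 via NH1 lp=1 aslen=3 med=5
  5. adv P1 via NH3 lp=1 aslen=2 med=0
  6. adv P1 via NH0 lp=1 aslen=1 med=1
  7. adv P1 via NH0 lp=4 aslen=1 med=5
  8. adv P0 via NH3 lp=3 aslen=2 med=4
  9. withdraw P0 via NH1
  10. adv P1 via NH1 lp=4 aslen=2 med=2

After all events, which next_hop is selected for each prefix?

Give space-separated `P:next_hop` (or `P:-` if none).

Answer: P0:NH3 P1:NH0

Derivation:
Op 1: best P0=NH0 P1=-
Op 2: best P0=- P1=-
Op 3: best P0=- P1=NH3
Op 4: best P0=NH1 P1=NH3
Op 5: best P0=NH1 P1=NH3
Op 6: best P0=NH1 P1=NH0
Op 7: best P0=NH1 P1=NH0
Op 8: best P0=NH3 P1=NH0
Op 9: best P0=NH3 P1=NH0
Op 10: best P0=NH3 P1=NH0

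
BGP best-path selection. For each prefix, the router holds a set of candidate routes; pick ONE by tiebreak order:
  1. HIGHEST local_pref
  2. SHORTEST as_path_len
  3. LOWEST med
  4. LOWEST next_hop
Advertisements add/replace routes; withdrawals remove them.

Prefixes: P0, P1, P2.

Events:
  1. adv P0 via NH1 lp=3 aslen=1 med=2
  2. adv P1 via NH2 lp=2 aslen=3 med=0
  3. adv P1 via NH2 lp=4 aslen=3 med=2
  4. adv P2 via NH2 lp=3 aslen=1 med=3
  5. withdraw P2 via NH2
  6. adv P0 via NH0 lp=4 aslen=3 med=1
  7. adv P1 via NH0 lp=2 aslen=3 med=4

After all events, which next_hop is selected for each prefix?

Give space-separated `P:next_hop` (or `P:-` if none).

Op 1: best P0=NH1 P1=- P2=-
Op 2: best P0=NH1 P1=NH2 P2=-
Op 3: best P0=NH1 P1=NH2 P2=-
Op 4: best P0=NH1 P1=NH2 P2=NH2
Op 5: best P0=NH1 P1=NH2 P2=-
Op 6: best P0=NH0 P1=NH2 P2=-
Op 7: best P0=NH0 P1=NH2 P2=-

Answer: P0:NH0 P1:NH2 P2:-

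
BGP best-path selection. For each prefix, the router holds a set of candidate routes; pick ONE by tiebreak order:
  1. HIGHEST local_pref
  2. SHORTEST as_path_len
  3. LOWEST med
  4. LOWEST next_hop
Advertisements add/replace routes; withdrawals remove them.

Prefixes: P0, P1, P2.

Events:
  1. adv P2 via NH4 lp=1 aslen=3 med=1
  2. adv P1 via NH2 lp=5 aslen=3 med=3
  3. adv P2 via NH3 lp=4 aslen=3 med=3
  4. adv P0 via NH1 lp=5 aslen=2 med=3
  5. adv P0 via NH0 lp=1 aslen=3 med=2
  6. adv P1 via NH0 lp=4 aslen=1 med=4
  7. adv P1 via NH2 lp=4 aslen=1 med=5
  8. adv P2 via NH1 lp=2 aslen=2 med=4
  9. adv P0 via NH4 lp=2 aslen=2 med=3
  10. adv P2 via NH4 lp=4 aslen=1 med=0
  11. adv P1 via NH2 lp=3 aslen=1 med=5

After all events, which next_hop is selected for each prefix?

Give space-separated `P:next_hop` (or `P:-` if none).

Answer: P0:NH1 P1:NH0 P2:NH4

Derivation:
Op 1: best P0=- P1=- P2=NH4
Op 2: best P0=- P1=NH2 P2=NH4
Op 3: best P0=- P1=NH2 P2=NH3
Op 4: best P0=NH1 P1=NH2 P2=NH3
Op 5: best P0=NH1 P1=NH2 P2=NH3
Op 6: best P0=NH1 P1=NH2 P2=NH3
Op 7: best P0=NH1 P1=NH0 P2=NH3
Op 8: best P0=NH1 P1=NH0 P2=NH3
Op 9: best P0=NH1 P1=NH0 P2=NH3
Op 10: best P0=NH1 P1=NH0 P2=NH4
Op 11: best P0=NH1 P1=NH0 P2=NH4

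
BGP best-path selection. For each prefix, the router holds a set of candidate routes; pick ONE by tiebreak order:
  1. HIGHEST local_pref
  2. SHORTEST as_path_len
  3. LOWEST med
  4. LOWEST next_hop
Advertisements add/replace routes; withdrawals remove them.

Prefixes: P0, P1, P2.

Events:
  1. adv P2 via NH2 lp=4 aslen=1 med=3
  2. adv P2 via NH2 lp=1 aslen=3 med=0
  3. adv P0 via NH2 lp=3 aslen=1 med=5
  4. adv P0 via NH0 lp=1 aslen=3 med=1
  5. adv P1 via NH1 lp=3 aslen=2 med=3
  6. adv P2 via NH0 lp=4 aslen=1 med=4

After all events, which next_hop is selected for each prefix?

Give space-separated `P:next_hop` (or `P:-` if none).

Answer: P0:NH2 P1:NH1 P2:NH0

Derivation:
Op 1: best P0=- P1=- P2=NH2
Op 2: best P0=- P1=- P2=NH2
Op 3: best P0=NH2 P1=- P2=NH2
Op 4: best P0=NH2 P1=- P2=NH2
Op 5: best P0=NH2 P1=NH1 P2=NH2
Op 6: best P0=NH2 P1=NH1 P2=NH0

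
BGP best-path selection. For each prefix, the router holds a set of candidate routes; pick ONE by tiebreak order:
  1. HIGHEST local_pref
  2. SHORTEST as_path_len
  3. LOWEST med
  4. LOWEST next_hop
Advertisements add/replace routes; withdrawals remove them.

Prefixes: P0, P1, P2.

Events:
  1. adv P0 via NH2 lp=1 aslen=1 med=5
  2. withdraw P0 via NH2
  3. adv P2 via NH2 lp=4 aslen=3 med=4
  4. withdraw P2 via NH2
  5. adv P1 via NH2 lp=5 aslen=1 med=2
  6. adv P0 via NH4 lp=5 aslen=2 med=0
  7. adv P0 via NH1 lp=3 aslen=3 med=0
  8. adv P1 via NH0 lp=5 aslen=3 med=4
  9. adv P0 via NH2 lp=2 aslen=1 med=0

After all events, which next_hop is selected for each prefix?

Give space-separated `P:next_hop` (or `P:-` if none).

Op 1: best P0=NH2 P1=- P2=-
Op 2: best P0=- P1=- P2=-
Op 3: best P0=- P1=- P2=NH2
Op 4: best P0=- P1=- P2=-
Op 5: best P0=- P1=NH2 P2=-
Op 6: best P0=NH4 P1=NH2 P2=-
Op 7: best P0=NH4 P1=NH2 P2=-
Op 8: best P0=NH4 P1=NH2 P2=-
Op 9: best P0=NH4 P1=NH2 P2=-

Answer: P0:NH4 P1:NH2 P2:-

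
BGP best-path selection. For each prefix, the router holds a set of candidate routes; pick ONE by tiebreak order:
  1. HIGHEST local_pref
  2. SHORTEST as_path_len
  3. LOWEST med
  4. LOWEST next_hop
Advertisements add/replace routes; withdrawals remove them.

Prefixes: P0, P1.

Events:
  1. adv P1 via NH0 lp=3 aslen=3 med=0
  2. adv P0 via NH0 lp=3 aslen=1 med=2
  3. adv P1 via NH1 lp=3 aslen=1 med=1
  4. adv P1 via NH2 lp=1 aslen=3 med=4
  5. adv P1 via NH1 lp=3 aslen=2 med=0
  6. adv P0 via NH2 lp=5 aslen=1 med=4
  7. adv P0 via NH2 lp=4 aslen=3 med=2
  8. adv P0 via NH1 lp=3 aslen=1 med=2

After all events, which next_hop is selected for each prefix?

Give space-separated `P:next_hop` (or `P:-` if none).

Op 1: best P0=- P1=NH0
Op 2: best P0=NH0 P1=NH0
Op 3: best P0=NH0 P1=NH1
Op 4: best P0=NH0 P1=NH1
Op 5: best P0=NH0 P1=NH1
Op 6: best P0=NH2 P1=NH1
Op 7: best P0=NH2 P1=NH1
Op 8: best P0=NH2 P1=NH1

Answer: P0:NH2 P1:NH1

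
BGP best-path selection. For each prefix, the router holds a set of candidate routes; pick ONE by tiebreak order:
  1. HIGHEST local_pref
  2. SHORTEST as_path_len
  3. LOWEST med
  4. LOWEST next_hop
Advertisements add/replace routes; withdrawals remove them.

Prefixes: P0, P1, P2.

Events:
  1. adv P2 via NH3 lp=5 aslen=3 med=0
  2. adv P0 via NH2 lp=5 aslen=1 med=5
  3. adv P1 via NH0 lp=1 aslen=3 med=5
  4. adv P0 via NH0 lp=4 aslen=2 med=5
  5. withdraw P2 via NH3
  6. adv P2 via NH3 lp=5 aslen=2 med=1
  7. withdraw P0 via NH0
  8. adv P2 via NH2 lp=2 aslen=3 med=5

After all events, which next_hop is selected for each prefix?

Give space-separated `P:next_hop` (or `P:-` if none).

Answer: P0:NH2 P1:NH0 P2:NH3

Derivation:
Op 1: best P0=- P1=- P2=NH3
Op 2: best P0=NH2 P1=- P2=NH3
Op 3: best P0=NH2 P1=NH0 P2=NH3
Op 4: best P0=NH2 P1=NH0 P2=NH3
Op 5: best P0=NH2 P1=NH0 P2=-
Op 6: best P0=NH2 P1=NH0 P2=NH3
Op 7: best P0=NH2 P1=NH0 P2=NH3
Op 8: best P0=NH2 P1=NH0 P2=NH3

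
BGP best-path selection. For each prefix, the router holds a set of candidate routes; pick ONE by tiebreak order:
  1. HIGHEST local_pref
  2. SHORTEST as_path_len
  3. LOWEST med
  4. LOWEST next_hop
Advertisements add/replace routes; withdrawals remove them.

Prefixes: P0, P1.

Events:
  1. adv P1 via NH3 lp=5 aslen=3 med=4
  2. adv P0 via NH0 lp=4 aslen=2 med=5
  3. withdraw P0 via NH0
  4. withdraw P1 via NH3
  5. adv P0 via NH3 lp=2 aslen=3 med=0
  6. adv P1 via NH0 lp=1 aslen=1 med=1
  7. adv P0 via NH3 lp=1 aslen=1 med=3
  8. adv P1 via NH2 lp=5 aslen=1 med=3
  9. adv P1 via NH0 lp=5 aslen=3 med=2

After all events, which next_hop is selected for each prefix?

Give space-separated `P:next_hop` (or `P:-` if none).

Answer: P0:NH3 P1:NH2

Derivation:
Op 1: best P0=- P1=NH3
Op 2: best P0=NH0 P1=NH3
Op 3: best P0=- P1=NH3
Op 4: best P0=- P1=-
Op 5: best P0=NH3 P1=-
Op 6: best P0=NH3 P1=NH0
Op 7: best P0=NH3 P1=NH0
Op 8: best P0=NH3 P1=NH2
Op 9: best P0=NH3 P1=NH2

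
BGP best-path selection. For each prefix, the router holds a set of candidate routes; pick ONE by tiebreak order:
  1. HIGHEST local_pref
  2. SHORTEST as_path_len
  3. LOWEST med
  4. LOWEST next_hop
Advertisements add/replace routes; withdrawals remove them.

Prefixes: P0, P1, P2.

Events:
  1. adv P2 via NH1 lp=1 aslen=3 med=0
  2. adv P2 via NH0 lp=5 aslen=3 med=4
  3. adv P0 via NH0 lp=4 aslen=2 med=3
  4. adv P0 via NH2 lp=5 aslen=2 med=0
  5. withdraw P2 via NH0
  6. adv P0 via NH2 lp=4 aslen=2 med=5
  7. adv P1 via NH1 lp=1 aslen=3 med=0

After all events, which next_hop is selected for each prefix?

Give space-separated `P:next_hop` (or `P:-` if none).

Op 1: best P0=- P1=- P2=NH1
Op 2: best P0=- P1=- P2=NH0
Op 3: best P0=NH0 P1=- P2=NH0
Op 4: best P0=NH2 P1=- P2=NH0
Op 5: best P0=NH2 P1=- P2=NH1
Op 6: best P0=NH0 P1=- P2=NH1
Op 7: best P0=NH0 P1=NH1 P2=NH1

Answer: P0:NH0 P1:NH1 P2:NH1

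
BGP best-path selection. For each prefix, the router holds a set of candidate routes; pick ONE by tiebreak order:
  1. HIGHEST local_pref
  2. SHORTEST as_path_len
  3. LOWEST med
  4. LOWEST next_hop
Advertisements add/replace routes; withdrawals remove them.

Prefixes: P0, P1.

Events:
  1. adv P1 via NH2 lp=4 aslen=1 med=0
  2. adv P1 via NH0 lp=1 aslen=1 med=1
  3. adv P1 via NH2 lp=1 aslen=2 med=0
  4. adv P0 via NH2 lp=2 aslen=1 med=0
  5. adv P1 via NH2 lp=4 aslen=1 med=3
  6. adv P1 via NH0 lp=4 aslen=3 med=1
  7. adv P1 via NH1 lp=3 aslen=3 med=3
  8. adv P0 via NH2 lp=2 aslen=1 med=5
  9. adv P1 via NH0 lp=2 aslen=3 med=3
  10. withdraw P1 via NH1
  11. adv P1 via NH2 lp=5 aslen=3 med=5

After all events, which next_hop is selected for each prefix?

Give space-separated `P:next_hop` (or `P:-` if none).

Op 1: best P0=- P1=NH2
Op 2: best P0=- P1=NH2
Op 3: best P0=- P1=NH0
Op 4: best P0=NH2 P1=NH0
Op 5: best P0=NH2 P1=NH2
Op 6: best P0=NH2 P1=NH2
Op 7: best P0=NH2 P1=NH2
Op 8: best P0=NH2 P1=NH2
Op 9: best P0=NH2 P1=NH2
Op 10: best P0=NH2 P1=NH2
Op 11: best P0=NH2 P1=NH2

Answer: P0:NH2 P1:NH2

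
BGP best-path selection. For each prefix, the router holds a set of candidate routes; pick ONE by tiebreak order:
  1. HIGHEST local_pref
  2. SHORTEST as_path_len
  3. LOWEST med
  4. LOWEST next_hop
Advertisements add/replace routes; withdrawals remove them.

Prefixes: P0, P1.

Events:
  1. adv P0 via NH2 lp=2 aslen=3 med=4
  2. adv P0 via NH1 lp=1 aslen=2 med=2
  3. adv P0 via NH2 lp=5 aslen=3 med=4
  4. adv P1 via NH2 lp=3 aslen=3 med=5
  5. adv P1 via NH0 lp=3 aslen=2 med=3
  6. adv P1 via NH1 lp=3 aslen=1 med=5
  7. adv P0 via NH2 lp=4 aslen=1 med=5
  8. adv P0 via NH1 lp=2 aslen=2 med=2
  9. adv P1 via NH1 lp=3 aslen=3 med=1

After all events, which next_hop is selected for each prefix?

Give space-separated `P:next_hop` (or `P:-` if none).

Op 1: best P0=NH2 P1=-
Op 2: best P0=NH2 P1=-
Op 3: best P0=NH2 P1=-
Op 4: best P0=NH2 P1=NH2
Op 5: best P0=NH2 P1=NH0
Op 6: best P0=NH2 P1=NH1
Op 7: best P0=NH2 P1=NH1
Op 8: best P0=NH2 P1=NH1
Op 9: best P0=NH2 P1=NH0

Answer: P0:NH2 P1:NH0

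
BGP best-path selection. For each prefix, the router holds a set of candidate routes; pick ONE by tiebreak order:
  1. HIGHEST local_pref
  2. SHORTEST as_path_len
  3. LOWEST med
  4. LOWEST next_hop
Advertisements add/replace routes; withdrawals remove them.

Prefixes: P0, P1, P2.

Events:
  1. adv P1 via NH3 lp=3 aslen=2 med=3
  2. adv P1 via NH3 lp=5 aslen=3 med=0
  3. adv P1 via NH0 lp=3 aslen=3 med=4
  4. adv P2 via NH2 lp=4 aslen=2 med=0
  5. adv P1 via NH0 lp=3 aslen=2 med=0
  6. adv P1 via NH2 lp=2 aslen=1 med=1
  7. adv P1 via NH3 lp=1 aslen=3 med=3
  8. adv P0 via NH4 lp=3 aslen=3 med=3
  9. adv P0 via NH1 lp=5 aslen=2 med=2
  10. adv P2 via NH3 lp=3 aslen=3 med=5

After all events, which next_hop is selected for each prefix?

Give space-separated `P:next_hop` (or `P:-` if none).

Answer: P0:NH1 P1:NH0 P2:NH2

Derivation:
Op 1: best P0=- P1=NH3 P2=-
Op 2: best P0=- P1=NH3 P2=-
Op 3: best P0=- P1=NH3 P2=-
Op 4: best P0=- P1=NH3 P2=NH2
Op 5: best P0=- P1=NH3 P2=NH2
Op 6: best P0=- P1=NH3 P2=NH2
Op 7: best P0=- P1=NH0 P2=NH2
Op 8: best P0=NH4 P1=NH0 P2=NH2
Op 9: best P0=NH1 P1=NH0 P2=NH2
Op 10: best P0=NH1 P1=NH0 P2=NH2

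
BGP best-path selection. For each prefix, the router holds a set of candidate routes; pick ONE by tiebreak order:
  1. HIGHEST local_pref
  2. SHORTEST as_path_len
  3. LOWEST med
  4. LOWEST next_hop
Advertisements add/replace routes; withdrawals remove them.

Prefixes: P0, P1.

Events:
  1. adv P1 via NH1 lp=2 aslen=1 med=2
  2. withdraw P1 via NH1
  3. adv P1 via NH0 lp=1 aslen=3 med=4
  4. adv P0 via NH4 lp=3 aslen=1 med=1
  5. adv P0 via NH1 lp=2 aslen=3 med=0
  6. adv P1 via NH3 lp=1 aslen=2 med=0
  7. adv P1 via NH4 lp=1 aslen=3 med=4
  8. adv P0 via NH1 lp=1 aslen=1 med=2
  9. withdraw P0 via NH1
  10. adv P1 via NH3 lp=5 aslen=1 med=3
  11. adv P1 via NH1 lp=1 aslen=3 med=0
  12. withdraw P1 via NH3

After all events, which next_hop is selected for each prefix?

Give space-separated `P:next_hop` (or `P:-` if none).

Op 1: best P0=- P1=NH1
Op 2: best P0=- P1=-
Op 3: best P0=- P1=NH0
Op 4: best P0=NH4 P1=NH0
Op 5: best P0=NH4 P1=NH0
Op 6: best P0=NH4 P1=NH3
Op 7: best P0=NH4 P1=NH3
Op 8: best P0=NH4 P1=NH3
Op 9: best P0=NH4 P1=NH3
Op 10: best P0=NH4 P1=NH3
Op 11: best P0=NH4 P1=NH3
Op 12: best P0=NH4 P1=NH1

Answer: P0:NH4 P1:NH1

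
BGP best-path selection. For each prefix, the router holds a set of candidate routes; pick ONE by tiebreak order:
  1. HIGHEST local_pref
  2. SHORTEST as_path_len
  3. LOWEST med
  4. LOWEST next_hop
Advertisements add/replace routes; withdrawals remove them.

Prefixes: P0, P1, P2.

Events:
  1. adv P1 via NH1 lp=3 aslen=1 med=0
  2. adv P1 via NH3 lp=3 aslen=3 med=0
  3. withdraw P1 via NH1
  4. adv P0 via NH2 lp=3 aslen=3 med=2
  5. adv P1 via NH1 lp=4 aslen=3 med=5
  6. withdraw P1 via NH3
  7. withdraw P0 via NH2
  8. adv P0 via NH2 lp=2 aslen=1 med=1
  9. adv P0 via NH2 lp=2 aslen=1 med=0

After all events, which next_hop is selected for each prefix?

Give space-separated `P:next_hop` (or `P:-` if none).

Op 1: best P0=- P1=NH1 P2=-
Op 2: best P0=- P1=NH1 P2=-
Op 3: best P0=- P1=NH3 P2=-
Op 4: best P0=NH2 P1=NH3 P2=-
Op 5: best P0=NH2 P1=NH1 P2=-
Op 6: best P0=NH2 P1=NH1 P2=-
Op 7: best P0=- P1=NH1 P2=-
Op 8: best P0=NH2 P1=NH1 P2=-
Op 9: best P0=NH2 P1=NH1 P2=-

Answer: P0:NH2 P1:NH1 P2:-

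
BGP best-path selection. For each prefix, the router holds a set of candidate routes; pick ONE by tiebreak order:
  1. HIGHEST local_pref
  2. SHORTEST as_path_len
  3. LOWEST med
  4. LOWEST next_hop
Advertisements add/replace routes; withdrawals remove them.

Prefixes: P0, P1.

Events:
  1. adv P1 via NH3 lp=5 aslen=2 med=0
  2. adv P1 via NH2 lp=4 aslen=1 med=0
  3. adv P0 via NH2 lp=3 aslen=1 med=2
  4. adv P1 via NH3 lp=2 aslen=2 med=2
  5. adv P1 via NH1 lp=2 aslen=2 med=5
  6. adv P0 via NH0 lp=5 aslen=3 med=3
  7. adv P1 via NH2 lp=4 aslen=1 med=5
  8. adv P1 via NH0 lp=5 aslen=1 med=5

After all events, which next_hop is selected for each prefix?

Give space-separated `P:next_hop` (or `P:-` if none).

Answer: P0:NH0 P1:NH0

Derivation:
Op 1: best P0=- P1=NH3
Op 2: best P0=- P1=NH3
Op 3: best P0=NH2 P1=NH3
Op 4: best P0=NH2 P1=NH2
Op 5: best P0=NH2 P1=NH2
Op 6: best P0=NH0 P1=NH2
Op 7: best P0=NH0 P1=NH2
Op 8: best P0=NH0 P1=NH0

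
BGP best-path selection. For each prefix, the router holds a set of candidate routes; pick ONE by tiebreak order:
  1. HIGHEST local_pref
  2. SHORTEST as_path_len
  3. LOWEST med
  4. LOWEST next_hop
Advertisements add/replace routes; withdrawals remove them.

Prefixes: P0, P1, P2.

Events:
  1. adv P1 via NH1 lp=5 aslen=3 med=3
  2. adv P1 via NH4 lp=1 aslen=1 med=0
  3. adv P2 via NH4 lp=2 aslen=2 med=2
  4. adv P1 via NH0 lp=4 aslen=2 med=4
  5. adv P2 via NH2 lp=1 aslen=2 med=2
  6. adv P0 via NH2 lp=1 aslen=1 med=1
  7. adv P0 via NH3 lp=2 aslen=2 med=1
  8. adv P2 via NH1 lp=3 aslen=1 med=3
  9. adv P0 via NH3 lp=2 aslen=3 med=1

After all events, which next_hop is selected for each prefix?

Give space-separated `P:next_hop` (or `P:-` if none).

Answer: P0:NH3 P1:NH1 P2:NH1

Derivation:
Op 1: best P0=- P1=NH1 P2=-
Op 2: best P0=- P1=NH1 P2=-
Op 3: best P0=- P1=NH1 P2=NH4
Op 4: best P0=- P1=NH1 P2=NH4
Op 5: best P0=- P1=NH1 P2=NH4
Op 6: best P0=NH2 P1=NH1 P2=NH4
Op 7: best P0=NH3 P1=NH1 P2=NH4
Op 8: best P0=NH3 P1=NH1 P2=NH1
Op 9: best P0=NH3 P1=NH1 P2=NH1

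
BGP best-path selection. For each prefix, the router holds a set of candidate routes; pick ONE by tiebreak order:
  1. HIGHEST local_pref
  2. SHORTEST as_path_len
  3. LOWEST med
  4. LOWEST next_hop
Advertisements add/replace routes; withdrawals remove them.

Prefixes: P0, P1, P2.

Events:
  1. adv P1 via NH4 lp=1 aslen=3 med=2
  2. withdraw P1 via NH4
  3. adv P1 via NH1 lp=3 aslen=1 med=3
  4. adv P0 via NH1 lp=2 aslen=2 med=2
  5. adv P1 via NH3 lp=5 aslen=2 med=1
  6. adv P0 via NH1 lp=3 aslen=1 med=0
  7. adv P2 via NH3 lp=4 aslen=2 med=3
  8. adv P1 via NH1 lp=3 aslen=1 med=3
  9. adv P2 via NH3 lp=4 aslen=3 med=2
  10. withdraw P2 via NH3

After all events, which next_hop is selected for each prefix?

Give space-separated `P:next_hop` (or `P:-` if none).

Answer: P0:NH1 P1:NH3 P2:-

Derivation:
Op 1: best P0=- P1=NH4 P2=-
Op 2: best P0=- P1=- P2=-
Op 3: best P0=- P1=NH1 P2=-
Op 4: best P0=NH1 P1=NH1 P2=-
Op 5: best P0=NH1 P1=NH3 P2=-
Op 6: best P0=NH1 P1=NH3 P2=-
Op 7: best P0=NH1 P1=NH3 P2=NH3
Op 8: best P0=NH1 P1=NH3 P2=NH3
Op 9: best P0=NH1 P1=NH3 P2=NH3
Op 10: best P0=NH1 P1=NH3 P2=-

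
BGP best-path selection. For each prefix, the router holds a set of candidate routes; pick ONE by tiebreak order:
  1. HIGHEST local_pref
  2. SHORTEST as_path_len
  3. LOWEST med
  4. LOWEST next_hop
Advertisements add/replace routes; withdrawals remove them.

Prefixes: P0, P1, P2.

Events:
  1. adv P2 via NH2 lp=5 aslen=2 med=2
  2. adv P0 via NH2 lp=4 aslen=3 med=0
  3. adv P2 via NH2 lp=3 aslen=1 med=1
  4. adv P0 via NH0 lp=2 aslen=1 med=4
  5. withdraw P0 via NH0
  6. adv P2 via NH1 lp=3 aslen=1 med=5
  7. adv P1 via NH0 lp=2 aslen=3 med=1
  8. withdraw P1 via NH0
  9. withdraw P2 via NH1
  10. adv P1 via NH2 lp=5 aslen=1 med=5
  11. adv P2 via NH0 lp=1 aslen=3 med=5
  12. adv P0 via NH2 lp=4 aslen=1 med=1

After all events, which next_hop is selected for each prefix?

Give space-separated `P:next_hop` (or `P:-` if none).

Answer: P0:NH2 P1:NH2 P2:NH2

Derivation:
Op 1: best P0=- P1=- P2=NH2
Op 2: best P0=NH2 P1=- P2=NH2
Op 3: best P0=NH2 P1=- P2=NH2
Op 4: best P0=NH2 P1=- P2=NH2
Op 5: best P0=NH2 P1=- P2=NH2
Op 6: best P0=NH2 P1=- P2=NH2
Op 7: best P0=NH2 P1=NH0 P2=NH2
Op 8: best P0=NH2 P1=- P2=NH2
Op 9: best P0=NH2 P1=- P2=NH2
Op 10: best P0=NH2 P1=NH2 P2=NH2
Op 11: best P0=NH2 P1=NH2 P2=NH2
Op 12: best P0=NH2 P1=NH2 P2=NH2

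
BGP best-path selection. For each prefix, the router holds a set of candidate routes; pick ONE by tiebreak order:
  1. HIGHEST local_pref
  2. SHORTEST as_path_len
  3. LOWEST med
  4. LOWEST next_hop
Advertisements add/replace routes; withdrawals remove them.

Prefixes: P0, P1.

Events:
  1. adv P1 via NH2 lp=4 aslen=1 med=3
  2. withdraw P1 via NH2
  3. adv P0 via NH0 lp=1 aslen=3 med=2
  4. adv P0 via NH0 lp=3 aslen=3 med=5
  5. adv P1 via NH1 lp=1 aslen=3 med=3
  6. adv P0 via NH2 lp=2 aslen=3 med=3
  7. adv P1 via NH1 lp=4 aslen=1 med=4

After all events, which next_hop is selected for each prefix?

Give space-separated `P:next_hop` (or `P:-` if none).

Answer: P0:NH0 P1:NH1

Derivation:
Op 1: best P0=- P1=NH2
Op 2: best P0=- P1=-
Op 3: best P0=NH0 P1=-
Op 4: best P0=NH0 P1=-
Op 5: best P0=NH0 P1=NH1
Op 6: best P0=NH0 P1=NH1
Op 7: best P0=NH0 P1=NH1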